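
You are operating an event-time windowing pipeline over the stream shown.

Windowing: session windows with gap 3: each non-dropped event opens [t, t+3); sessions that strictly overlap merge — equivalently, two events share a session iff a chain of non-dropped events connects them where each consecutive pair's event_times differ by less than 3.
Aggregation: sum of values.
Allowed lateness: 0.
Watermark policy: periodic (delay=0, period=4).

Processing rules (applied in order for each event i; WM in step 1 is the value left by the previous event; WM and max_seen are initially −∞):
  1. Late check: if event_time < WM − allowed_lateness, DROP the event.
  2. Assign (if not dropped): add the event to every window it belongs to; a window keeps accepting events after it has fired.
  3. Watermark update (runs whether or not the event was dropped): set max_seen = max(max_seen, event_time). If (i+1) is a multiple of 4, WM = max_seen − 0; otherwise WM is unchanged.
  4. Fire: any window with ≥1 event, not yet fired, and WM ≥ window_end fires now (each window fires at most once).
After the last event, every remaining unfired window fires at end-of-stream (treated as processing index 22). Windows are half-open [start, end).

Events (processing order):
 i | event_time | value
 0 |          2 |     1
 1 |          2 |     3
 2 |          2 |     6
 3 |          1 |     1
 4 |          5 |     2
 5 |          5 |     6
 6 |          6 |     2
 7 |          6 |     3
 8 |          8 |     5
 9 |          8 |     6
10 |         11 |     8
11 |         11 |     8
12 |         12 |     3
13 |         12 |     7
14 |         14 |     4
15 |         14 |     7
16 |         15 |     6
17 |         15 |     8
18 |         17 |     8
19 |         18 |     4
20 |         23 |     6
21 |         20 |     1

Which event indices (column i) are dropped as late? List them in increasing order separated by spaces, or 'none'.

i=0 t=2 v=1: → [2,5); WM=−∞
i=1 t=2 v=3: → [2,5); WM=−∞
i=2 t=2 v=6: → [2,5); WM=−∞
i=3 t=1 v=1: → [1,5); WM=2
i=4 t=5 v=2: → [5,8); WM=2
i=5 t=5 v=6: → [5,8); WM=2
i=6 t=6 v=2: → [5,9); WM=2
i=7 t=6 v=3: → [5,9); WM=6
i=8 t=8 v=5: → [5,11); WM=6
i=9 t=8 v=6: → [5,11); WM=6
i=10 t=11 v=8: → [11,14); WM=6
i=11 t=11 v=8: → [11,14); WM=11
i=12 t=12 v=3: → [11,15); WM=11
i=13 t=12 v=7: → [11,15); WM=11
i=14 t=14 v=4: → [11,17); WM=11
i=15 t=14 v=7: → [11,17); WM=14
i=16 t=15 v=6: → [11,18); WM=14
i=17 t=15 v=8: → [11,18); WM=14
i=18 t=17 v=8: → [11,20); WM=14
i=19 t=18 v=4: → [11,21); WM=18
i=20 t=23 v=6: → [23,26); WM=18
i=21 t=20 v=1: → [11,23); WM=18

none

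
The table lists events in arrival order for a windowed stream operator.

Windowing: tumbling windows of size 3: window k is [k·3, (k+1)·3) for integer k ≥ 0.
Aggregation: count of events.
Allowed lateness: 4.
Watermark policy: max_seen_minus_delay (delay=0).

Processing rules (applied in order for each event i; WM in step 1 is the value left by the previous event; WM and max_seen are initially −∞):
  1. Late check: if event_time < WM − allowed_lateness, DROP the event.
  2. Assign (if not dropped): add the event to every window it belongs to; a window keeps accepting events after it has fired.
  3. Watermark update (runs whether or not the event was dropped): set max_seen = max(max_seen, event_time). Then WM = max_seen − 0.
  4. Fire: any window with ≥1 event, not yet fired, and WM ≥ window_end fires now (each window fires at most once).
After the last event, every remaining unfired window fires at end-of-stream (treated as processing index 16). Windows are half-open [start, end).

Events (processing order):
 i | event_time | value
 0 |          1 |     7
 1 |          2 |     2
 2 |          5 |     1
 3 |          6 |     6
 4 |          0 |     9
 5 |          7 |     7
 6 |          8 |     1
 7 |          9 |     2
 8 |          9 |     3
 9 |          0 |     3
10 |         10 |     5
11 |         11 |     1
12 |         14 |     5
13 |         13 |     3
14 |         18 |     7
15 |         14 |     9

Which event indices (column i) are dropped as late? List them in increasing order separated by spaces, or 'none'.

i=0 t=1 v=7: → [0,3); WM=1
i=1 t=2 v=2: → [0,3); WM=2
i=2 t=5 v=1: → [3,6); WM=5; [0,3) fires=2
i=3 t=6 v=6: → [6,9); WM=6; [3,6) fires=1
i=4 t=0 v=9: DROP (t<6-4); WM=6
i=5 t=7 v=7: → [6,9); WM=7
i=6 t=8 v=1: → [6,9); WM=8
i=7 t=9 v=2: → [9,12); WM=9; [6,9) fires=3
i=8 t=9 v=3: → [9,12); WM=9
i=9 t=0 v=3: DROP (t<9-4); WM=9
i=10 t=10 v=5: → [9,12); WM=10
i=11 t=11 v=1: → [9,12); WM=11
i=12 t=14 v=5: → [12,15); WM=14; [9,12) fires=4
i=13 t=13 v=3: → [12,15); WM=14
i=14 t=18 v=7: → [18,21); WM=18; [12,15) fires=2
i=15 t=14 v=9: → [12,15); WM=18

4 9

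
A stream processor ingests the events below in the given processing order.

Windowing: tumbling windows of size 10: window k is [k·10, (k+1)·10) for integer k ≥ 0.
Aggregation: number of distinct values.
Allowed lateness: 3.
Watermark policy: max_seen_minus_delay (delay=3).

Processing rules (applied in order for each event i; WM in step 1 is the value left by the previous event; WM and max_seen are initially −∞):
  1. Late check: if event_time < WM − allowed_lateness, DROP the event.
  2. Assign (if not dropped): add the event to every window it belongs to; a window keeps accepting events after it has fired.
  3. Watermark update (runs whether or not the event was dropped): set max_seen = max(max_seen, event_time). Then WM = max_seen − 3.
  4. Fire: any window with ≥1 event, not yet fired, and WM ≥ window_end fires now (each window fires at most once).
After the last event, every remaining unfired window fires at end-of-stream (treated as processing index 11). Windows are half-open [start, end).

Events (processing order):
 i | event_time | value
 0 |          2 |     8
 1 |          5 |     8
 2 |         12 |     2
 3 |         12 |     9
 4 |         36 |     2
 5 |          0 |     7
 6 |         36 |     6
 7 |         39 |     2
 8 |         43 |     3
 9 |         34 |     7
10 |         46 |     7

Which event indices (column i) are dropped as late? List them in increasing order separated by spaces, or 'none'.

i=0 t=2 v=8: → [0,10); WM=-1
i=1 t=5 v=8: → [0,10); WM=2
i=2 t=12 v=2: → [10,20); WM=9
i=3 t=12 v=9: → [10,20); WM=9
i=4 t=36 v=2: → [30,40); WM=33; [0,10) fires=1 [10,20) fires=2
i=5 t=0 v=7: DROP (t<33-3); WM=33
i=6 t=36 v=6: → [30,40); WM=33
i=7 t=39 v=2: → [30,40); WM=36
i=8 t=43 v=3: → [40,50); WM=40; [30,40) fires=2
i=9 t=34 v=7: DROP (t<40-3); WM=40
i=10 t=46 v=7: → [40,50); WM=43

5 9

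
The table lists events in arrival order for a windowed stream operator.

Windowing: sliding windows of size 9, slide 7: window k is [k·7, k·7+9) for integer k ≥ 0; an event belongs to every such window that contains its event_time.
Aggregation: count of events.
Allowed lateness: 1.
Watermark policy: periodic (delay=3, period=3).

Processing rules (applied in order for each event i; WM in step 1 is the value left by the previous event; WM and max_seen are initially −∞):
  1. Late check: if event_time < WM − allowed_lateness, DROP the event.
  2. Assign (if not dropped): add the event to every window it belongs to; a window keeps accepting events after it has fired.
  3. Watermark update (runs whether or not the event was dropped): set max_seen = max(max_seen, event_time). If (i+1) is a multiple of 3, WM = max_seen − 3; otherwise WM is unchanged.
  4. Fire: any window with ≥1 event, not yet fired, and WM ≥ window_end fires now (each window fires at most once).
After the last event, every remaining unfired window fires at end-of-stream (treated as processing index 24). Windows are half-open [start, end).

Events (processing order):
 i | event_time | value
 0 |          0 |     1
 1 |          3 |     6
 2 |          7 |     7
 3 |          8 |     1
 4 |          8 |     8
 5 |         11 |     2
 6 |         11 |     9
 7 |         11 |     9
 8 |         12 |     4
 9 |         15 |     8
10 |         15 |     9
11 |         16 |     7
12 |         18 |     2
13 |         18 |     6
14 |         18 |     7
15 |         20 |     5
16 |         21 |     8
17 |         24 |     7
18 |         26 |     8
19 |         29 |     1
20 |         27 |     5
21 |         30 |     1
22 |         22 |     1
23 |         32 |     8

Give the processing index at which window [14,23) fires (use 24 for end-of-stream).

i=0 t=0 v=1: → [0,9); WM=−∞
i=1 t=3 v=6: → [0,9); WM=−∞
i=2 t=7 v=7: → [7,16),[0,9); WM=4
i=3 t=8 v=1: → [7,16),[0,9); WM=4
i=4 t=8 v=8: → [7,16),[0,9); WM=4
i=5 t=11 v=2: → [7,16); WM=8
i=6 t=11 v=9: → [7,16); WM=8
i=7 t=11 v=9: → [7,16); WM=8
i=8 t=12 v=4: → [7,16); WM=9; [0,9) fires=5
i=9 t=15 v=8: → [14,23),[7,16); WM=9
i=10 t=15 v=9: → [14,23),[7,16); WM=9
i=11 t=16 v=7: → [14,23); WM=13
i=12 t=18 v=2: → [14,23); WM=13
i=13 t=18 v=6: → [14,23); WM=13
i=14 t=18 v=7: → [14,23); WM=15
i=15 t=20 v=5: → [14,23); WM=15
i=16 t=21 v=8: → [21,30),[14,23); WM=15
i=17 t=24 v=7: → [21,30); WM=21; [7,16) fires=9
i=18 t=26 v=8: → [21,30); WM=21
i=19 t=29 v=1: → [28,37),[21,30); WM=21
i=20 t=27 v=5: → [21,30); WM=26; [14,23) fires=8
i=21 t=30 v=1: → [28,37); WM=26
i=22 t=22 v=1: DROP (t<26-1); WM=26
i=23 t=32 v=8: → [28,37); WM=29

20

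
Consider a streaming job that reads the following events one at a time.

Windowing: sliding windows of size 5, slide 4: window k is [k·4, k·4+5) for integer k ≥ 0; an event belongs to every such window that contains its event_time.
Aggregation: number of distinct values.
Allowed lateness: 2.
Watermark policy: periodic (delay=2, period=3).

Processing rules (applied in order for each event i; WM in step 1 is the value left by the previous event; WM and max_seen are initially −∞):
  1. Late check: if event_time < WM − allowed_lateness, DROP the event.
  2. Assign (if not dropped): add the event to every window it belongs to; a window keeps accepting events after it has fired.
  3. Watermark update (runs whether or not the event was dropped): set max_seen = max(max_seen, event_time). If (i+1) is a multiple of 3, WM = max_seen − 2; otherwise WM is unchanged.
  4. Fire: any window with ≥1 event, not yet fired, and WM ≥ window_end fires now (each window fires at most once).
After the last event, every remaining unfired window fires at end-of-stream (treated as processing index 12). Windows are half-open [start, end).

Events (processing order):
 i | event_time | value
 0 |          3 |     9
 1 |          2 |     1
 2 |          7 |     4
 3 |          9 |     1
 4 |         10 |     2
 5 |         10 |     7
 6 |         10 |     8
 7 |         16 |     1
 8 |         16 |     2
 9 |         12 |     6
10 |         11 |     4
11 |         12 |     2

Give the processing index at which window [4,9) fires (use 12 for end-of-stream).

i=0 t=3 v=9: → [0,5); WM=−∞
i=1 t=2 v=1: → [0,5); WM=−∞
i=2 t=7 v=4: → [4,9); WM=5; [0,5) fires=2
i=3 t=9 v=1: → [8,13); WM=5
i=4 t=10 v=2: → [8,13); WM=5
i=5 t=10 v=7: → [8,13); WM=8
i=6 t=10 v=8: → [8,13); WM=8
i=7 t=16 v=1: → [16,21),[12,17); WM=8
i=8 t=16 v=2: → [16,21),[12,17); WM=14; [4,9) fires=1 [8,13) fires=4
i=9 t=12 v=6: → [12,17),[8,13); WM=14
i=10 t=11 v=4: DROP (t<14-2); WM=14
i=11 t=12 v=2: → [12,17),[8,13); WM=14

8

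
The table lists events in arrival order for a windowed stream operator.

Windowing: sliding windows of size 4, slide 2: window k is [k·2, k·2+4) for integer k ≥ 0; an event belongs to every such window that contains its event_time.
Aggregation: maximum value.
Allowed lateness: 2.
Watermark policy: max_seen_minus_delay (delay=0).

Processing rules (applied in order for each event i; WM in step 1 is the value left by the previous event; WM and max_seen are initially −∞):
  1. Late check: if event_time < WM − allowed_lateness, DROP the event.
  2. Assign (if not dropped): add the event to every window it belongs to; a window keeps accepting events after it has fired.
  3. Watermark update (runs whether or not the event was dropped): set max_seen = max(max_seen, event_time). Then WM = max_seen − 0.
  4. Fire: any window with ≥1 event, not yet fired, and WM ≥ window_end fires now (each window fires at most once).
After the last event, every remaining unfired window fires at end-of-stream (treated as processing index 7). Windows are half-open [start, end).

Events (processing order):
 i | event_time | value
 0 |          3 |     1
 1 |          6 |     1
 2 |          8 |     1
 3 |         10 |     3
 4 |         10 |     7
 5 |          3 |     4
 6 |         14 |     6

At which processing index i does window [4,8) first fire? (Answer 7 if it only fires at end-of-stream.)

2

i=0 t=3 v=1: → [2,6),[0,4); WM=3
i=1 t=6 v=1: → [6,10),[4,8); WM=6; [0,4) fires=1 [2,6) fires=1
i=2 t=8 v=1: → [8,12),[6,10); WM=8; [4,8) fires=1
i=3 t=10 v=3: → [10,14),[8,12); WM=10; [6,10) fires=1
i=4 t=10 v=7: → [10,14),[8,12); WM=10
i=5 t=3 v=4: DROP (t<10-2); WM=10
i=6 t=14 v=6: → [14,18),[12,16); WM=14; [8,12) fires=7 [10,14) fires=7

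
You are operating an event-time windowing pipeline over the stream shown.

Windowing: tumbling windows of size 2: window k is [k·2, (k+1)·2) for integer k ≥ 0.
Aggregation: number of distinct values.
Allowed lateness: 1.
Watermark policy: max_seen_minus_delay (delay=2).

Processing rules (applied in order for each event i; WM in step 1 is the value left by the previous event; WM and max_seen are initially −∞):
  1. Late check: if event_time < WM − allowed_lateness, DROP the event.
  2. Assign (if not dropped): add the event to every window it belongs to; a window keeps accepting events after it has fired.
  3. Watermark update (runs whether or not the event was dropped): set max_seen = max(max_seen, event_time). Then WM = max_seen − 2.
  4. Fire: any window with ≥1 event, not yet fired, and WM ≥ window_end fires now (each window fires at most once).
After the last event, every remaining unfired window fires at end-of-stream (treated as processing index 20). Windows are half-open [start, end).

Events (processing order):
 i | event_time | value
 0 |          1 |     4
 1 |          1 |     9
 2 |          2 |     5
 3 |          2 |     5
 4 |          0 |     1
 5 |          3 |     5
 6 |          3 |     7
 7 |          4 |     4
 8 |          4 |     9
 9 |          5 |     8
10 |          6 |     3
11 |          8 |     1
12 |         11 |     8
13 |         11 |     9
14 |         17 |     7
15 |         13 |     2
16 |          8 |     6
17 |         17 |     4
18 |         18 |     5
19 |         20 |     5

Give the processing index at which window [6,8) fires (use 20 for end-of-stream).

i=0 t=1 v=4: → [0,2); WM=-1
i=1 t=1 v=9: → [0,2); WM=-1
i=2 t=2 v=5: → [2,4); WM=0
i=3 t=2 v=5: → [2,4); WM=0
i=4 t=0 v=1: → [0,2); WM=0
i=5 t=3 v=5: → [2,4); WM=1
i=6 t=3 v=7: → [2,4); WM=1
i=7 t=4 v=4: → [4,6); WM=2; [0,2) fires=3
i=8 t=4 v=9: → [4,6); WM=2
i=9 t=5 v=8: → [4,6); WM=3
i=10 t=6 v=3: → [6,8); WM=4; [2,4) fires=2
i=11 t=8 v=1: → [8,10); WM=6; [4,6) fires=3
i=12 t=11 v=8: → [10,12); WM=9; [6,8) fires=1
i=13 t=11 v=9: → [10,12); WM=9
i=14 t=17 v=7: → [16,18); WM=15; [8,10) fires=1 [10,12) fires=2
i=15 t=13 v=2: DROP (t<15-1); WM=15
i=16 t=8 v=6: DROP (t<15-1); WM=15
i=17 t=17 v=4: → [16,18); WM=15
i=18 t=18 v=5: → [18,20); WM=16
i=19 t=20 v=5: → [20,22); WM=18; [16,18) fires=2

12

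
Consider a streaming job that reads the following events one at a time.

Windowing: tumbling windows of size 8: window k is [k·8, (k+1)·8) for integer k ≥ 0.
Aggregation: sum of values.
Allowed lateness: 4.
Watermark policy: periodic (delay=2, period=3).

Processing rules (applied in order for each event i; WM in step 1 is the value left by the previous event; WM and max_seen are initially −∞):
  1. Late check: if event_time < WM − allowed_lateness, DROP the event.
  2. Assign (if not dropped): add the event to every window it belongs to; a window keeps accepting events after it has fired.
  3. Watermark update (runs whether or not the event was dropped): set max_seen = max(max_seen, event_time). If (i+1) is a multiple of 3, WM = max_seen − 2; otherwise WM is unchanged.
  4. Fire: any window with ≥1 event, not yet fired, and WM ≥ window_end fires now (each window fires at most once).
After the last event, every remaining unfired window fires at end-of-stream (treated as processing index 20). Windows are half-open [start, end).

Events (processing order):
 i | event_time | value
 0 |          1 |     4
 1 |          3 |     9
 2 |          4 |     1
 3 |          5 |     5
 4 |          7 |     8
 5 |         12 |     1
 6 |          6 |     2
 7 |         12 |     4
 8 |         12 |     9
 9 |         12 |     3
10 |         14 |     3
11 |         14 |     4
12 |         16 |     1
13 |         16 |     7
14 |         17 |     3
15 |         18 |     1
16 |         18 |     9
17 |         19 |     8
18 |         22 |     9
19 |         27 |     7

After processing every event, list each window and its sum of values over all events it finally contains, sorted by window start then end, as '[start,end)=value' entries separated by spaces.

i=0 t=1 v=4: → [0,8); WM=−∞
i=1 t=3 v=9: → [0,8); WM=−∞
i=2 t=4 v=1: → [0,8); WM=2
i=3 t=5 v=5: → [0,8); WM=2
i=4 t=7 v=8: → [0,8); WM=2
i=5 t=12 v=1: → [8,16); WM=10; [0,8) fires=27
i=6 t=6 v=2: → [0,8); WM=10
i=7 t=12 v=4: → [8,16); WM=10
i=8 t=12 v=9: → [8,16); WM=10
i=9 t=12 v=3: → [8,16); WM=10
i=10 t=14 v=3: → [8,16); WM=10
i=11 t=14 v=4: → [8,16); WM=12
i=12 t=16 v=1: → [16,24); WM=12
i=13 t=16 v=7: → [16,24); WM=12
i=14 t=17 v=3: → [16,24); WM=15
i=15 t=18 v=1: → [16,24); WM=15
i=16 t=18 v=9: → [16,24); WM=15
i=17 t=19 v=8: → [16,24); WM=17; [8,16) fires=24
i=18 t=22 v=9: → [16,24); WM=17
i=19 t=27 v=7: → [24,32); WM=17

[0,8)=29 [8,16)=24 [16,24)=38 [24,32)=7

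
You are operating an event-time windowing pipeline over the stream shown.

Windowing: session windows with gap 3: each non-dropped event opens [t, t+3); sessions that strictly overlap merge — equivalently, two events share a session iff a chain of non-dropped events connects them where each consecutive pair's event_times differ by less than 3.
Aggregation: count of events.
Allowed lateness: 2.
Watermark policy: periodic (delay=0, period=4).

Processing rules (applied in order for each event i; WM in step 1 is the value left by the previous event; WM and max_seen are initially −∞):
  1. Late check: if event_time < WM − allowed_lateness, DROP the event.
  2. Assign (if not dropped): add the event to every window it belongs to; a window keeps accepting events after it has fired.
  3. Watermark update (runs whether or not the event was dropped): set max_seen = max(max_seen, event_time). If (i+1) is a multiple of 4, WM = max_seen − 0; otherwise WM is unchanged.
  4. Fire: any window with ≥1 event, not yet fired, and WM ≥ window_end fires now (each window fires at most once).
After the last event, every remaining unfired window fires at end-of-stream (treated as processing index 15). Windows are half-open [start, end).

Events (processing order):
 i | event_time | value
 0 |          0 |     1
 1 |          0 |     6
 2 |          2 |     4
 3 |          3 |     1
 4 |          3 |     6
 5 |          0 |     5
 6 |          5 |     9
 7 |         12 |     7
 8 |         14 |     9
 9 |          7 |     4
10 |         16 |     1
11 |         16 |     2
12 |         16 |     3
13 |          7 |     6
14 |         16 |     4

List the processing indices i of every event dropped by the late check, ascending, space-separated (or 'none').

i=0 t=0 v=1: → [0,3); WM=−∞
i=1 t=0 v=6: → [0,3); WM=−∞
i=2 t=2 v=4: → [0,5); WM=−∞
i=3 t=3 v=1: → [0,6); WM=3
i=4 t=3 v=6: → [0,6); WM=3
i=5 t=0 v=5: DROP (t<3-2); WM=3
i=6 t=5 v=9: → [0,8); WM=3
i=7 t=12 v=7: → [12,15); WM=12
i=8 t=14 v=9: → [12,17); WM=12
i=9 t=7 v=4: DROP (t<12-2); WM=12
i=10 t=16 v=1: → [12,19); WM=12
i=11 t=16 v=2: → [12,19); WM=16
i=12 t=16 v=3: → [12,19); WM=16
i=13 t=7 v=6: DROP (t<16-2); WM=16
i=14 t=16 v=4: → [12,19); WM=16

5 9 13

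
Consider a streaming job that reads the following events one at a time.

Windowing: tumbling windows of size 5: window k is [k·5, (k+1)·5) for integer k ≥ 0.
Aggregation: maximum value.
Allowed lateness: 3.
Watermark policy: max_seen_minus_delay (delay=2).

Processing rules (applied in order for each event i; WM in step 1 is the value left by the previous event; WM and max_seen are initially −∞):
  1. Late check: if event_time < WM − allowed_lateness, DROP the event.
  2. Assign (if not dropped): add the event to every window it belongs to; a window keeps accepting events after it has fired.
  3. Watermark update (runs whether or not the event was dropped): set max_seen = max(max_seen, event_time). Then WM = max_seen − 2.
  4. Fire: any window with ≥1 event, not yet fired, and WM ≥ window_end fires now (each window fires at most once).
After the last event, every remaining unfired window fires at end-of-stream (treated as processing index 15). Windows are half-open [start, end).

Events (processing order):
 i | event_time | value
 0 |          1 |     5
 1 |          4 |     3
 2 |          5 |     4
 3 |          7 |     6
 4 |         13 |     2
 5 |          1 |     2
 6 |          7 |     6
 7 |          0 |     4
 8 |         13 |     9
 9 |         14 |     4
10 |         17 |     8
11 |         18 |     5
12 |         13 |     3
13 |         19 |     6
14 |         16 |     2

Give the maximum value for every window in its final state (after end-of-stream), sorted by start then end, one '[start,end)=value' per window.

[0,5)=5 [5,10)=6 [10,15)=9 [15,20)=8

i=0 t=1 v=5: → [0,5); WM=-1
i=1 t=4 v=3: → [0,5); WM=2
i=2 t=5 v=4: → [5,10); WM=3
i=3 t=7 v=6: → [5,10); WM=5; [0,5) fires=5
i=4 t=13 v=2: → [10,15); WM=11; [5,10) fires=6
i=5 t=1 v=2: DROP (t<11-3); WM=11
i=6 t=7 v=6: DROP (t<11-3); WM=11
i=7 t=0 v=4: DROP (t<11-3); WM=11
i=8 t=13 v=9: → [10,15); WM=11
i=9 t=14 v=4: → [10,15); WM=12
i=10 t=17 v=8: → [15,20); WM=15; [10,15) fires=9
i=11 t=18 v=5: → [15,20); WM=16
i=12 t=13 v=3: → [10,15); WM=16
i=13 t=19 v=6: → [15,20); WM=17
i=14 t=16 v=2: → [15,20); WM=17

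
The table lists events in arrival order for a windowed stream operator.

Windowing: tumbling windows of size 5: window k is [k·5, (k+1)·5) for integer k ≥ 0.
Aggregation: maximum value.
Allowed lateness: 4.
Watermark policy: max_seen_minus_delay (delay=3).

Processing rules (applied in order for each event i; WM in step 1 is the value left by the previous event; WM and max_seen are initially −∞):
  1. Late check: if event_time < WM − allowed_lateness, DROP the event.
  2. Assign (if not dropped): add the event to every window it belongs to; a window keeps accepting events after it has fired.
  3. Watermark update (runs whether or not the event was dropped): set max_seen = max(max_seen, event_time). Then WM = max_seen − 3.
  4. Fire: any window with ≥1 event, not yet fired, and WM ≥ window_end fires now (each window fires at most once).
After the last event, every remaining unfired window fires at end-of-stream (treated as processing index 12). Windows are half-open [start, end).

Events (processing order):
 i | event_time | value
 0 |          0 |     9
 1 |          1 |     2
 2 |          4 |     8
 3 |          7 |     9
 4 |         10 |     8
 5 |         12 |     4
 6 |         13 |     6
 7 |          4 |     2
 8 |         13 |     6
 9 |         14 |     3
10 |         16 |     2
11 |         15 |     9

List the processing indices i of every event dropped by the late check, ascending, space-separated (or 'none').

7

i=0 t=0 v=9: → [0,5); WM=-3
i=1 t=1 v=2: → [0,5); WM=-2
i=2 t=4 v=8: → [0,5); WM=1
i=3 t=7 v=9: → [5,10); WM=4
i=4 t=10 v=8: → [10,15); WM=7; [0,5) fires=9
i=5 t=12 v=4: → [10,15); WM=9
i=6 t=13 v=6: → [10,15); WM=10; [5,10) fires=9
i=7 t=4 v=2: DROP (t<10-4); WM=10
i=8 t=13 v=6: → [10,15); WM=10
i=9 t=14 v=3: → [10,15); WM=11
i=10 t=16 v=2: → [15,20); WM=13
i=11 t=15 v=9: → [15,20); WM=13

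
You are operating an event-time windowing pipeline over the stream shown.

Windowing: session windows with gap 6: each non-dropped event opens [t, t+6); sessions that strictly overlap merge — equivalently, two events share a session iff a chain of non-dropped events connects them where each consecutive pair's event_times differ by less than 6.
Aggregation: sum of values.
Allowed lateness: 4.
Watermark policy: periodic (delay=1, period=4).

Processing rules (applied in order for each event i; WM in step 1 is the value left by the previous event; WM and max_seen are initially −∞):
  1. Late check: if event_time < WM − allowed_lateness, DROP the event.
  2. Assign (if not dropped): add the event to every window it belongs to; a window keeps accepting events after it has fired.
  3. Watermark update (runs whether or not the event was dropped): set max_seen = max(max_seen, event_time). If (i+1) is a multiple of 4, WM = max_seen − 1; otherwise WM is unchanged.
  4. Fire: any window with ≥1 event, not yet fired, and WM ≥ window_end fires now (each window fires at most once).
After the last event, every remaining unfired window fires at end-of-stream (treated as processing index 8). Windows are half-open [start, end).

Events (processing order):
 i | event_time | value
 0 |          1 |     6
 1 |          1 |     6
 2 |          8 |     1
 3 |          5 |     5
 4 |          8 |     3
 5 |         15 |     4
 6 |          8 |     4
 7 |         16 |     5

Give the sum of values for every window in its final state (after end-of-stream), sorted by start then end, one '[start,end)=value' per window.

[1,14)=25 [15,22)=9

i=0 t=1 v=6: → [1,7); WM=−∞
i=1 t=1 v=6: → [1,7); WM=−∞
i=2 t=8 v=1: → [8,14); WM=−∞
i=3 t=5 v=5: → [1,14); WM=7
i=4 t=8 v=3: → [1,14); WM=7
i=5 t=15 v=4: → [15,21); WM=7
i=6 t=8 v=4: → [1,14); WM=7
i=7 t=16 v=5: → [15,22); WM=15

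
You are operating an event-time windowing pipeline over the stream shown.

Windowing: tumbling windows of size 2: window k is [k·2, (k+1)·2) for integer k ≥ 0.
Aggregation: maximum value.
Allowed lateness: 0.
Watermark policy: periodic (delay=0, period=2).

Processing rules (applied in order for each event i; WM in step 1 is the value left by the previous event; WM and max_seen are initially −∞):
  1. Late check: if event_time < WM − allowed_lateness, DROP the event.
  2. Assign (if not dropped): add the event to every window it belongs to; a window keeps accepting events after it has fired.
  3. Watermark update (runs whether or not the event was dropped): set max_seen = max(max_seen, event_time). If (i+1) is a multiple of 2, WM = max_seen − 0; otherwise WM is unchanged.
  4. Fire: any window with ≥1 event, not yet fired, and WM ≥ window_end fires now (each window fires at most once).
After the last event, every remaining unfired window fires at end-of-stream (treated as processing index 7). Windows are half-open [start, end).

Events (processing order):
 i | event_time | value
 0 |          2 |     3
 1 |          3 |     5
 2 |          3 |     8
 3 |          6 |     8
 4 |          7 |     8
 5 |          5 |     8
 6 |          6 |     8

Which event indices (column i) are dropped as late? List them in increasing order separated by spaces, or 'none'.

5 6

i=0 t=2 v=3: → [2,4); WM=−∞
i=1 t=3 v=5: → [2,4); WM=3
i=2 t=3 v=8: → [2,4); WM=3
i=3 t=6 v=8: → [6,8); WM=6; [2,4) fires=8
i=4 t=7 v=8: → [6,8); WM=6
i=5 t=5 v=8: DROP (t<6-0); WM=7
i=6 t=6 v=8: DROP (t<7-0); WM=7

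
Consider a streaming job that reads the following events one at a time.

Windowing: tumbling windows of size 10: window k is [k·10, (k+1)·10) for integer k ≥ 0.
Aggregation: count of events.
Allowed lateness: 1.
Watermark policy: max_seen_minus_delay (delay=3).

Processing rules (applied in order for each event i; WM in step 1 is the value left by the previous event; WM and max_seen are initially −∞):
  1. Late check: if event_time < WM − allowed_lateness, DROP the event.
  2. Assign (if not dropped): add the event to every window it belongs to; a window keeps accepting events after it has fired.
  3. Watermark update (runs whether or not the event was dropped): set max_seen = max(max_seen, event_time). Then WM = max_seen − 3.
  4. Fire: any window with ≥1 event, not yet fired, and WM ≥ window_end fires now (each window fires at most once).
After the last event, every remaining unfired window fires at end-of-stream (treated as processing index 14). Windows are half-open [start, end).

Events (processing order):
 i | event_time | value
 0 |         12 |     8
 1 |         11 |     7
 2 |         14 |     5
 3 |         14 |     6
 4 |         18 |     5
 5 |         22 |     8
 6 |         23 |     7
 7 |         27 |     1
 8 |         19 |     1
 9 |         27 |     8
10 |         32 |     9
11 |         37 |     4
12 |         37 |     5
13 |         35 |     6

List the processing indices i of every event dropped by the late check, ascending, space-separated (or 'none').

8

i=0 t=12 v=8: → [10,20); WM=9
i=1 t=11 v=7: → [10,20); WM=9
i=2 t=14 v=5: → [10,20); WM=11
i=3 t=14 v=6: → [10,20); WM=11
i=4 t=18 v=5: → [10,20); WM=15
i=5 t=22 v=8: → [20,30); WM=19
i=6 t=23 v=7: → [20,30); WM=20; [10,20) fires=5
i=7 t=27 v=1: → [20,30); WM=24
i=8 t=19 v=1: DROP (t<24-1); WM=24
i=9 t=27 v=8: → [20,30); WM=24
i=10 t=32 v=9: → [30,40); WM=29
i=11 t=37 v=4: → [30,40); WM=34; [20,30) fires=4
i=12 t=37 v=5: → [30,40); WM=34
i=13 t=35 v=6: → [30,40); WM=34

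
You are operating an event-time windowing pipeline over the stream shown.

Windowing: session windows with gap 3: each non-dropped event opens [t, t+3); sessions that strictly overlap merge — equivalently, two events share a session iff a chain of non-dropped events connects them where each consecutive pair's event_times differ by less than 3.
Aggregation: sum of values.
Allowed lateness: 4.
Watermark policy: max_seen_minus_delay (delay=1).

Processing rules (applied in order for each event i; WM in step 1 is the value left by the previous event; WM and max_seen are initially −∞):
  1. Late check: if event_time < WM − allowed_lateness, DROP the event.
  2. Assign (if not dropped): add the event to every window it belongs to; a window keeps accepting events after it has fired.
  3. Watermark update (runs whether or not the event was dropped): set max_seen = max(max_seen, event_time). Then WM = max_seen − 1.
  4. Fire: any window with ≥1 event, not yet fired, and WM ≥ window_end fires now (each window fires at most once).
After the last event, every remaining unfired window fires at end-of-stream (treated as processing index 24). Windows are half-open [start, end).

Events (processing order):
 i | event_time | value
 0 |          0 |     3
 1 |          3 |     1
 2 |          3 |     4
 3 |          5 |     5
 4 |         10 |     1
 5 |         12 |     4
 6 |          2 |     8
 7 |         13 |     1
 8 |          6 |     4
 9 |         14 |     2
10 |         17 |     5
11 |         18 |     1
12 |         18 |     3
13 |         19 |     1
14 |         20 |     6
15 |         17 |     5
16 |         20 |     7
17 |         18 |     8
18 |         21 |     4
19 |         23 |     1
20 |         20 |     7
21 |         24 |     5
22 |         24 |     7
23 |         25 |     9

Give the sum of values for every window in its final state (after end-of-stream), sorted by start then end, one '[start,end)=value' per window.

[0,3)=3 [3,8)=10 [10,17)=8 [17,28)=69

i=0 t=0 v=3: → [0,3); WM=-1
i=1 t=3 v=1: → [3,6); WM=2
i=2 t=3 v=4: → [3,6); WM=2
i=3 t=5 v=5: → [3,8); WM=4
i=4 t=10 v=1: → [10,13); WM=9
i=5 t=12 v=4: → [10,15); WM=11
i=6 t=2 v=8: DROP (t<11-4); WM=11
i=7 t=13 v=1: → [10,16); WM=12
i=8 t=6 v=4: DROP (t<12-4); WM=12
i=9 t=14 v=2: → [10,17); WM=13
i=10 t=17 v=5: → [17,20); WM=16
i=11 t=18 v=1: → [17,21); WM=17
i=12 t=18 v=3: → [17,21); WM=17
i=13 t=19 v=1: → [17,22); WM=18
i=14 t=20 v=6: → [17,23); WM=19
i=15 t=17 v=5: → [17,23); WM=19
i=16 t=20 v=7: → [17,23); WM=19
i=17 t=18 v=8: → [17,23); WM=19
i=18 t=21 v=4: → [17,24); WM=20
i=19 t=23 v=1: → [17,26); WM=22
i=20 t=20 v=7: → [17,26); WM=22
i=21 t=24 v=5: → [17,27); WM=23
i=22 t=24 v=7: → [17,27); WM=23
i=23 t=25 v=9: → [17,28); WM=24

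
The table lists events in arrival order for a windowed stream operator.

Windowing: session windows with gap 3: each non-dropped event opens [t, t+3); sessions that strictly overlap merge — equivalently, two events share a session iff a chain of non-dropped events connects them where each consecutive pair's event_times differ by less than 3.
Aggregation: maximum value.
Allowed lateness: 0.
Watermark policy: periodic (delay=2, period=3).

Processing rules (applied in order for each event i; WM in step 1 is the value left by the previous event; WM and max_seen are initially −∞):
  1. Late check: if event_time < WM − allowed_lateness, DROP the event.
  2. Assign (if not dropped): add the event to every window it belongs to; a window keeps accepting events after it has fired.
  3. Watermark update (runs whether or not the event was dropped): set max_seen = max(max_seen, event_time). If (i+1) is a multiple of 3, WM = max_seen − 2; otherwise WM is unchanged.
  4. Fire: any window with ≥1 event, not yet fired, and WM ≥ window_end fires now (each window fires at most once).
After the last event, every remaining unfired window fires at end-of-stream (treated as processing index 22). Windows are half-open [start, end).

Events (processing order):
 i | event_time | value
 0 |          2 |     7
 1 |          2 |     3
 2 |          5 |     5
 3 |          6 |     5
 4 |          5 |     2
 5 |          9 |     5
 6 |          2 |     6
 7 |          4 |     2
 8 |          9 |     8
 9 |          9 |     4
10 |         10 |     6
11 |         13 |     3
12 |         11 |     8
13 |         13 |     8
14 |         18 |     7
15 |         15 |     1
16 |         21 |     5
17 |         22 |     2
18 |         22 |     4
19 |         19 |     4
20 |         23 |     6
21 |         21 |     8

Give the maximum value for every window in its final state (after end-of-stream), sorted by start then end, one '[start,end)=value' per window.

[2,5)=7 [5,9)=5 [9,16)=8 [18,21)=7 [21,26)=8

i=0 t=2 v=7: → [2,5); WM=−∞
i=1 t=2 v=3: → [2,5); WM=−∞
i=2 t=5 v=5: → [5,8); WM=3
i=3 t=6 v=5: → [5,9); WM=3
i=4 t=5 v=2: → [5,9); WM=3
i=5 t=9 v=5: → [9,12); WM=7
i=6 t=2 v=6: DROP (t<7-0); WM=7
i=7 t=4 v=2: DROP (t<7-0); WM=7
i=8 t=9 v=8: → [9,12); WM=7
i=9 t=9 v=4: → [9,12); WM=7
i=10 t=10 v=6: → [9,13); WM=7
i=11 t=13 v=3: → [13,16); WM=11
i=12 t=11 v=8: → [9,16); WM=11
i=13 t=13 v=8: → [9,16); WM=11
i=14 t=18 v=7: → [18,21); WM=16
i=15 t=15 v=1: DROP (t<16-0); WM=16
i=16 t=21 v=5: → [21,24); WM=16
i=17 t=22 v=2: → [21,25); WM=20
i=18 t=22 v=4: → [21,25); WM=20
i=19 t=19 v=4: DROP (t<20-0); WM=20
i=20 t=23 v=6: → [21,26); WM=21
i=21 t=21 v=8: → [21,26); WM=21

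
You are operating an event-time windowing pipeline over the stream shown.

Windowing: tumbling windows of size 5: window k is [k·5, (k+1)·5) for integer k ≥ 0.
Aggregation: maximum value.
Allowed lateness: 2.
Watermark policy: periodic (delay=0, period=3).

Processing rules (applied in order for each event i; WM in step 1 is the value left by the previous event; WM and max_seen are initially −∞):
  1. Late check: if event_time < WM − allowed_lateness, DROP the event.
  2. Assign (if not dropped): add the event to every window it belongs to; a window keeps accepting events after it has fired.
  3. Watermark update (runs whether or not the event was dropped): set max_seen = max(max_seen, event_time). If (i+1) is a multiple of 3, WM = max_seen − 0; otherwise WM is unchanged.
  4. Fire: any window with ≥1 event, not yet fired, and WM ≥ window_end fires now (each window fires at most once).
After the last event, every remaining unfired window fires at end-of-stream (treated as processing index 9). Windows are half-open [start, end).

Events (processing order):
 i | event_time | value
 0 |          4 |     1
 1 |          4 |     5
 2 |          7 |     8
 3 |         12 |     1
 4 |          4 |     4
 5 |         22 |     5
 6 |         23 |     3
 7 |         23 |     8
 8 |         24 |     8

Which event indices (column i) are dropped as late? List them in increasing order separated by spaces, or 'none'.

4

i=0 t=4 v=1: → [0,5); WM=−∞
i=1 t=4 v=5: → [0,5); WM=−∞
i=2 t=7 v=8: → [5,10); WM=7; [0,5) fires=5
i=3 t=12 v=1: → [10,15); WM=7
i=4 t=4 v=4: DROP (t<7-2); WM=7
i=5 t=22 v=5: → [20,25); WM=22; [5,10) fires=8 [10,15) fires=1
i=6 t=23 v=3: → [20,25); WM=22
i=7 t=23 v=8: → [20,25); WM=22
i=8 t=24 v=8: → [20,25); WM=24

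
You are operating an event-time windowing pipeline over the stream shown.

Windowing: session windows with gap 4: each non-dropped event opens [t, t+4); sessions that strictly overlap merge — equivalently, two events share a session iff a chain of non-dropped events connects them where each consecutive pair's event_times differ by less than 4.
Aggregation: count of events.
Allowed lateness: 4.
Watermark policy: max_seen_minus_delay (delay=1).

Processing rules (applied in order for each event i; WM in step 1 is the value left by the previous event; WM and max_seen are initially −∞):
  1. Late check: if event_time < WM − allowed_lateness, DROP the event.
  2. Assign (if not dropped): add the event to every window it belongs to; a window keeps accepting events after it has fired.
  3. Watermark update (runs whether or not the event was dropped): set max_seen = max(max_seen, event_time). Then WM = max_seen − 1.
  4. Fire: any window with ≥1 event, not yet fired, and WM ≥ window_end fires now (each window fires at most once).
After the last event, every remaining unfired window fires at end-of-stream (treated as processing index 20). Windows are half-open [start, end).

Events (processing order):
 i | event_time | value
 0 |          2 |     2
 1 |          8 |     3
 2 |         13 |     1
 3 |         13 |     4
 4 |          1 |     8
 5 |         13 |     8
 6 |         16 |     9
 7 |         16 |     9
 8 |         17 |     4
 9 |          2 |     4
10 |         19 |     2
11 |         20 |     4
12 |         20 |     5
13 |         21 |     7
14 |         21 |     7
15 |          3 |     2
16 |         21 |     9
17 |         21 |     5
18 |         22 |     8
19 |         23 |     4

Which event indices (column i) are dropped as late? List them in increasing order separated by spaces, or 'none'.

4 9 15

i=0 t=2 v=2: → [2,6); WM=1
i=1 t=8 v=3: → [8,12); WM=7
i=2 t=13 v=1: → [13,17); WM=12
i=3 t=13 v=4: → [13,17); WM=12
i=4 t=1 v=8: DROP (t<12-4); WM=12
i=5 t=13 v=8: → [13,17); WM=12
i=6 t=16 v=9: → [13,20); WM=15
i=7 t=16 v=9: → [13,20); WM=15
i=8 t=17 v=4: → [13,21); WM=16
i=9 t=2 v=4: DROP (t<16-4); WM=16
i=10 t=19 v=2: → [13,23); WM=18
i=11 t=20 v=4: → [13,24); WM=19
i=12 t=20 v=5: → [13,24); WM=19
i=13 t=21 v=7: → [13,25); WM=20
i=14 t=21 v=7: → [13,25); WM=20
i=15 t=3 v=2: DROP (t<20-4); WM=20
i=16 t=21 v=9: → [13,25); WM=20
i=17 t=21 v=5: → [13,25); WM=20
i=18 t=22 v=8: → [13,26); WM=21
i=19 t=23 v=4: → [13,27); WM=22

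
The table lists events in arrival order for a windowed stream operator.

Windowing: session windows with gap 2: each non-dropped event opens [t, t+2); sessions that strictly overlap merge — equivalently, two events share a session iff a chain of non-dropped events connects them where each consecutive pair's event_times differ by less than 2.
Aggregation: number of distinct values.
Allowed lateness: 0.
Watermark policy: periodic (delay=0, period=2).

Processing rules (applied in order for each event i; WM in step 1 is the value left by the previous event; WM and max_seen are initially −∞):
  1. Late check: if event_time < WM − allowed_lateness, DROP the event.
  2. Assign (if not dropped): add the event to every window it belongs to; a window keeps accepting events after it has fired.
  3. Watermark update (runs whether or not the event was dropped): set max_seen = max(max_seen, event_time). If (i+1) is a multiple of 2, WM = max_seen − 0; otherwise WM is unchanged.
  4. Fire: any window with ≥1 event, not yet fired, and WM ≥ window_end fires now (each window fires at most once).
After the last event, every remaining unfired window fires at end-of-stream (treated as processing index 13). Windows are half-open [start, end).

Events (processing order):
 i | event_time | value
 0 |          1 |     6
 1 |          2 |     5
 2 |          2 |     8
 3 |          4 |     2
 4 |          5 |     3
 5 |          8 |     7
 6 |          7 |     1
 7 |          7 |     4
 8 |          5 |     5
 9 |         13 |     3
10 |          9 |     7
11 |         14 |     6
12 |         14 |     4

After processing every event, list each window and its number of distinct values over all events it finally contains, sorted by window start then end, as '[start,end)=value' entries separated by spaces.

[1,4)=3 [4,7)=2 [8,10)=1 [13,16)=3

i=0 t=1 v=6: → [1,3); WM=−∞
i=1 t=2 v=5: → [1,4); WM=2
i=2 t=2 v=8: → [1,4); WM=2
i=3 t=4 v=2: → [4,6); WM=4
i=4 t=5 v=3: → [4,7); WM=4
i=5 t=8 v=7: → [8,10); WM=8
i=6 t=7 v=1: DROP (t<8-0); WM=8
i=7 t=7 v=4: DROP (t<8-0); WM=8
i=8 t=5 v=5: DROP (t<8-0); WM=8
i=9 t=13 v=3: → [13,15); WM=13
i=10 t=9 v=7: DROP (t<13-0); WM=13
i=11 t=14 v=6: → [13,16); WM=14
i=12 t=14 v=4: → [13,16); WM=14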